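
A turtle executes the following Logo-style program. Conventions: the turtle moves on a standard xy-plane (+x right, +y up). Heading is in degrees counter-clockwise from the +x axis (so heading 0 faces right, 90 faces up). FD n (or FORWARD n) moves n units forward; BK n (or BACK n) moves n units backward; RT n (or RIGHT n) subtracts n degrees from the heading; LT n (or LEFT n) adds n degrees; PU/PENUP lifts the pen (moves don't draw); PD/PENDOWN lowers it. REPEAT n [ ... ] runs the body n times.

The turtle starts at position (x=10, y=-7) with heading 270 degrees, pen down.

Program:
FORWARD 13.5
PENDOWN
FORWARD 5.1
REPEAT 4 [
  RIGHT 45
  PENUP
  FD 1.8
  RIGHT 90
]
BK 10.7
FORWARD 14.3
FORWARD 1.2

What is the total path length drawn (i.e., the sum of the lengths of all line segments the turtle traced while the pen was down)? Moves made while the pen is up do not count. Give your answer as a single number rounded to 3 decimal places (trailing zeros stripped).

Executing turtle program step by step:
Start: pos=(10,-7), heading=270, pen down
FD 13.5: (10,-7) -> (10,-20.5) [heading=270, draw]
PD: pen down
FD 5.1: (10,-20.5) -> (10,-25.6) [heading=270, draw]
REPEAT 4 [
  -- iteration 1/4 --
  RT 45: heading 270 -> 225
  PU: pen up
  FD 1.8: (10,-25.6) -> (8.727,-26.873) [heading=225, move]
  RT 90: heading 225 -> 135
  -- iteration 2/4 --
  RT 45: heading 135 -> 90
  PU: pen up
  FD 1.8: (8.727,-26.873) -> (8.727,-25.073) [heading=90, move]
  RT 90: heading 90 -> 0
  -- iteration 3/4 --
  RT 45: heading 0 -> 315
  PU: pen up
  FD 1.8: (8.727,-25.073) -> (10,-26.346) [heading=315, move]
  RT 90: heading 315 -> 225
  -- iteration 4/4 --
  RT 45: heading 225 -> 180
  PU: pen up
  FD 1.8: (10,-26.346) -> (8.2,-26.346) [heading=180, move]
  RT 90: heading 180 -> 90
]
BK 10.7: (8.2,-26.346) -> (8.2,-37.046) [heading=90, move]
FD 14.3: (8.2,-37.046) -> (8.2,-22.746) [heading=90, move]
FD 1.2: (8.2,-22.746) -> (8.2,-21.546) [heading=90, move]
Final: pos=(8.2,-21.546), heading=90, 2 segment(s) drawn

Segment lengths:
  seg 1: (10,-7) -> (10,-20.5), length = 13.5
  seg 2: (10,-20.5) -> (10,-25.6), length = 5.1
Total = 18.6

Answer: 18.6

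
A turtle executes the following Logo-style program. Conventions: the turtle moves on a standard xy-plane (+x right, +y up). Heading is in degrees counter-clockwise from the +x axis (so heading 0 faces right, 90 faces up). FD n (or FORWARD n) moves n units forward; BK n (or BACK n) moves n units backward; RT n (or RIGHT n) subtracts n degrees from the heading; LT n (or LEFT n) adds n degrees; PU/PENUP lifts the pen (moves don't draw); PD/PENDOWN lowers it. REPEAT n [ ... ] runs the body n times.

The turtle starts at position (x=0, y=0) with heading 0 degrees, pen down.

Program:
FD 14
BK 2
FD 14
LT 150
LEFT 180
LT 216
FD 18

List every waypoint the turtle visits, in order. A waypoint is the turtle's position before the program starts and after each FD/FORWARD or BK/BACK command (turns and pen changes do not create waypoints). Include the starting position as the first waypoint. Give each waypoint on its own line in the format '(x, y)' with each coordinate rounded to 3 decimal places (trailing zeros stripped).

Answer: (0, 0)
(14, 0)
(12, 0)
(26, 0)
(8.099, -1.882)

Derivation:
Executing turtle program step by step:
Start: pos=(0,0), heading=0, pen down
FD 14: (0,0) -> (14,0) [heading=0, draw]
BK 2: (14,0) -> (12,0) [heading=0, draw]
FD 14: (12,0) -> (26,0) [heading=0, draw]
LT 150: heading 0 -> 150
LT 180: heading 150 -> 330
LT 216: heading 330 -> 186
FD 18: (26,0) -> (8.099,-1.882) [heading=186, draw]
Final: pos=(8.099,-1.882), heading=186, 4 segment(s) drawn
Waypoints (5 total):
(0, 0)
(14, 0)
(12, 0)
(26, 0)
(8.099, -1.882)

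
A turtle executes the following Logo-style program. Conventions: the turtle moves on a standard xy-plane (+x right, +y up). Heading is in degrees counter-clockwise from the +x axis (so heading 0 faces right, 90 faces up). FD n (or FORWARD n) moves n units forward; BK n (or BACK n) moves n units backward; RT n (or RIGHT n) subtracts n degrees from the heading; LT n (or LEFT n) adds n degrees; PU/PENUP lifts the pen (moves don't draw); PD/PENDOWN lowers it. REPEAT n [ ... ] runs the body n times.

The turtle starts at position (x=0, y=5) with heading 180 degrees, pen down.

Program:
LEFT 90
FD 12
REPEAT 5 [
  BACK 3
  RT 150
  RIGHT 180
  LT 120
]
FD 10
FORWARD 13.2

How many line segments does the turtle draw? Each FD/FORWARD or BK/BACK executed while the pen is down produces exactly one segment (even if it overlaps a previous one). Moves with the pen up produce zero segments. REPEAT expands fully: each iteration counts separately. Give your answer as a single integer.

Answer: 8

Derivation:
Executing turtle program step by step:
Start: pos=(0,5), heading=180, pen down
LT 90: heading 180 -> 270
FD 12: (0,5) -> (0,-7) [heading=270, draw]
REPEAT 5 [
  -- iteration 1/5 --
  BK 3: (0,-7) -> (0,-4) [heading=270, draw]
  RT 150: heading 270 -> 120
  RT 180: heading 120 -> 300
  LT 120: heading 300 -> 60
  -- iteration 2/5 --
  BK 3: (0,-4) -> (-1.5,-6.598) [heading=60, draw]
  RT 150: heading 60 -> 270
  RT 180: heading 270 -> 90
  LT 120: heading 90 -> 210
  -- iteration 3/5 --
  BK 3: (-1.5,-6.598) -> (1.098,-5.098) [heading=210, draw]
  RT 150: heading 210 -> 60
  RT 180: heading 60 -> 240
  LT 120: heading 240 -> 0
  -- iteration 4/5 --
  BK 3: (1.098,-5.098) -> (-1.902,-5.098) [heading=0, draw]
  RT 150: heading 0 -> 210
  RT 180: heading 210 -> 30
  LT 120: heading 30 -> 150
  -- iteration 5/5 --
  BK 3: (-1.902,-5.098) -> (0.696,-6.598) [heading=150, draw]
  RT 150: heading 150 -> 0
  RT 180: heading 0 -> 180
  LT 120: heading 180 -> 300
]
FD 10: (0.696,-6.598) -> (5.696,-15.258) [heading=300, draw]
FD 13.2: (5.696,-15.258) -> (12.296,-26.69) [heading=300, draw]
Final: pos=(12.296,-26.69), heading=300, 8 segment(s) drawn
Segments drawn: 8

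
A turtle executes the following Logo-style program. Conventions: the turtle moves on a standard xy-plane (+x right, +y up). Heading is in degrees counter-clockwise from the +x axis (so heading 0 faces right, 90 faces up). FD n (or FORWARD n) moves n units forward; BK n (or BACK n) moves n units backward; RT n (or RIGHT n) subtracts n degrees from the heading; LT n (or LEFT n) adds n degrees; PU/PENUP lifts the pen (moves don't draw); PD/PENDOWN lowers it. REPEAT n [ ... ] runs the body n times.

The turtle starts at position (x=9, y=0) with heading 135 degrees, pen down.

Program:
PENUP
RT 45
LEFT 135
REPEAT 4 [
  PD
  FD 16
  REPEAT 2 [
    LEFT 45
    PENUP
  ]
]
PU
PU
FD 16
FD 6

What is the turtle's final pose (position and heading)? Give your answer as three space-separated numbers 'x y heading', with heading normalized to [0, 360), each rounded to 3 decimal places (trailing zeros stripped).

Executing turtle program step by step:
Start: pos=(9,0), heading=135, pen down
PU: pen up
RT 45: heading 135 -> 90
LT 135: heading 90 -> 225
REPEAT 4 [
  -- iteration 1/4 --
  PD: pen down
  FD 16: (9,0) -> (-2.314,-11.314) [heading=225, draw]
  REPEAT 2 [
    -- iteration 1/2 --
    LT 45: heading 225 -> 270
    PU: pen up
    -- iteration 2/2 --
    LT 45: heading 270 -> 315
    PU: pen up
  ]
  -- iteration 2/4 --
  PD: pen down
  FD 16: (-2.314,-11.314) -> (9,-22.627) [heading=315, draw]
  REPEAT 2 [
    -- iteration 1/2 --
    LT 45: heading 315 -> 0
    PU: pen up
    -- iteration 2/2 --
    LT 45: heading 0 -> 45
    PU: pen up
  ]
  -- iteration 3/4 --
  PD: pen down
  FD 16: (9,-22.627) -> (20.314,-11.314) [heading=45, draw]
  REPEAT 2 [
    -- iteration 1/2 --
    LT 45: heading 45 -> 90
    PU: pen up
    -- iteration 2/2 --
    LT 45: heading 90 -> 135
    PU: pen up
  ]
  -- iteration 4/4 --
  PD: pen down
  FD 16: (20.314,-11.314) -> (9,0) [heading=135, draw]
  REPEAT 2 [
    -- iteration 1/2 --
    LT 45: heading 135 -> 180
    PU: pen up
    -- iteration 2/2 --
    LT 45: heading 180 -> 225
    PU: pen up
  ]
]
PU: pen up
PU: pen up
FD 16: (9,0) -> (-2.314,-11.314) [heading=225, move]
FD 6: (-2.314,-11.314) -> (-6.556,-15.556) [heading=225, move]
Final: pos=(-6.556,-15.556), heading=225, 4 segment(s) drawn

Answer: -6.556 -15.556 225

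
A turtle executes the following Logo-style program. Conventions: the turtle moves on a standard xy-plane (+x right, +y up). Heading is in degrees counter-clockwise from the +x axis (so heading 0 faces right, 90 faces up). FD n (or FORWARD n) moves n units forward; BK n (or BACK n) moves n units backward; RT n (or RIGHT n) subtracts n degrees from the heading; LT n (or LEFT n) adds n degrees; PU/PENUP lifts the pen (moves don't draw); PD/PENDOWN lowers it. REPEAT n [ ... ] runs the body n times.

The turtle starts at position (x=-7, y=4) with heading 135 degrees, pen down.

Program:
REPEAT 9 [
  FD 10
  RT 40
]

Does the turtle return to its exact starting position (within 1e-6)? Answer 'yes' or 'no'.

Executing turtle program step by step:
Start: pos=(-7,4), heading=135, pen down
REPEAT 9 [
  -- iteration 1/9 --
  FD 10: (-7,4) -> (-14.071,11.071) [heading=135, draw]
  RT 40: heading 135 -> 95
  -- iteration 2/9 --
  FD 10: (-14.071,11.071) -> (-14.943,21.033) [heading=95, draw]
  RT 40: heading 95 -> 55
  -- iteration 3/9 --
  FD 10: (-14.943,21.033) -> (-9.207,29.225) [heading=55, draw]
  RT 40: heading 55 -> 15
  -- iteration 4/9 --
  FD 10: (-9.207,29.225) -> (0.452,31.813) [heading=15, draw]
  RT 40: heading 15 -> 335
  -- iteration 5/9 --
  FD 10: (0.452,31.813) -> (9.515,27.587) [heading=335, draw]
  RT 40: heading 335 -> 295
  -- iteration 6/9 --
  FD 10: (9.515,27.587) -> (13.742,18.523) [heading=295, draw]
  RT 40: heading 295 -> 255
  -- iteration 7/9 --
  FD 10: (13.742,18.523) -> (11.153,8.864) [heading=255, draw]
  RT 40: heading 255 -> 215
  -- iteration 8/9 --
  FD 10: (11.153,8.864) -> (2.962,3.128) [heading=215, draw]
  RT 40: heading 215 -> 175
  -- iteration 9/9 --
  FD 10: (2.962,3.128) -> (-7,4) [heading=175, draw]
  RT 40: heading 175 -> 135
]
Final: pos=(-7,4), heading=135, 9 segment(s) drawn

Start position: (-7, 4)
Final position: (-7, 4)
Distance = 0; < 1e-6 -> CLOSED

Answer: yes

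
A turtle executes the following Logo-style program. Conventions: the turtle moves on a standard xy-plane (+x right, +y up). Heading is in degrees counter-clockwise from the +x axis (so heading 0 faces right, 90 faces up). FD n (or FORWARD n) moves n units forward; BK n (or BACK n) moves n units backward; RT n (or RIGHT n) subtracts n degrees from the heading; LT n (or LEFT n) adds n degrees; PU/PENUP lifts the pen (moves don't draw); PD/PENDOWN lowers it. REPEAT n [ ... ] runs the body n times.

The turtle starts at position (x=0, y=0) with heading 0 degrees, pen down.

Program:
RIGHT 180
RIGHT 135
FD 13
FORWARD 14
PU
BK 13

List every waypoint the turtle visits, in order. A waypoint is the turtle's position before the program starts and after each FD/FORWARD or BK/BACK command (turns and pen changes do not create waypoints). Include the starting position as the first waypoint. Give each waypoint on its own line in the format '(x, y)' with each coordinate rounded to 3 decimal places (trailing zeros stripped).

Executing turtle program step by step:
Start: pos=(0,0), heading=0, pen down
RT 180: heading 0 -> 180
RT 135: heading 180 -> 45
FD 13: (0,0) -> (9.192,9.192) [heading=45, draw]
FD 14: (9.192,9.192) -> (19.092,19.092) [heading=45, draw]
PU: pen up
BK 13: (19.092,19.092) -> (9.899,9.899) [heading=45, move]
Final: pos=(9.899,9.899), heading=45, 2 segment(s) drawn
Waypoints (4 total):
(0, 0)
(9.192, 9.192)
(19.092, 19.092)
(9.899, 9.899)

Answer: (0, 0)
(9.192, 9.192)
(19.092, 19.092)
(9.899, 9.899)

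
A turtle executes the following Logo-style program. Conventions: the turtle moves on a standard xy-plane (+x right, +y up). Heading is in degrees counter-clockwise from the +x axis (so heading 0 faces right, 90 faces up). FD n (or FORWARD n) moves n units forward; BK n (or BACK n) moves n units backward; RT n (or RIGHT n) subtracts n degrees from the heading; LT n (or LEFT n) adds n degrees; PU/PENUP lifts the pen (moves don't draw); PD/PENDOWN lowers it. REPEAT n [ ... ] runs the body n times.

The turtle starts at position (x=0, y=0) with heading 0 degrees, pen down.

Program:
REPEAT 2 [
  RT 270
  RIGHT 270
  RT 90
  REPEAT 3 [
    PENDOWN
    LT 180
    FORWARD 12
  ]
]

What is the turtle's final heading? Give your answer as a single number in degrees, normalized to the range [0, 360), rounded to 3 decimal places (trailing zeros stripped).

Executing turtle program step by step:
Start: pos=(0,0), heading=0, pen down
REPEAT 2 [
  -- iteration 1/2 --
  RT 270: heading 0 -> 90
  RT 270: heading 90 -> 180
  RT 90: heading 180 -> 90
  REPEAT 3 [
    -- iteration 1/3 --
    PD: pen down
    LT 180: heading 90 -> 270
    FD 12: (0,0) -> (0,-12) [heading=270, draw]
    -- iteration 2/3 --
    PD: pen down
    LT 180: heading 270 -> 90
    FD 12: (0,-12) -> (0,0) [heading=90, draw]
    -- iteration 3/3 --
    PD: pen down
    LT 180: heading 90 -> 270
    FD 12: (0,0) -> (0,-12) [heading=270, draw]
  ]
  -- iteration 2/2 --
  RT 270: heading 270 -> 0
  RT 270: heading 0 -> 90
  RT 90: heading 90 -> 0
  REPEAT 3 [
    -- iteration 1/3 --
    PD: pen down
    LT 180: heading 0 -> 180
    FD 12: (0,-12) -> (-12,-12) [heading=180, draw]
    -- iteration 2/3 --
    PD: pen down
    LT 180: heading 180 -> 0
    FD 12: (-12,-12) -> (0,-12) [heading=0, draw]
    -- iteration 3/3 --
    PD: pen down
    LT 180: heading 0 -> 180
    FD 12: (0,-12) -> (-12,-12) [heading=180, draw]
  ]
]
Final: pos=(-12,-12), heading=180, 6 segment(s) drawn

Answer: 180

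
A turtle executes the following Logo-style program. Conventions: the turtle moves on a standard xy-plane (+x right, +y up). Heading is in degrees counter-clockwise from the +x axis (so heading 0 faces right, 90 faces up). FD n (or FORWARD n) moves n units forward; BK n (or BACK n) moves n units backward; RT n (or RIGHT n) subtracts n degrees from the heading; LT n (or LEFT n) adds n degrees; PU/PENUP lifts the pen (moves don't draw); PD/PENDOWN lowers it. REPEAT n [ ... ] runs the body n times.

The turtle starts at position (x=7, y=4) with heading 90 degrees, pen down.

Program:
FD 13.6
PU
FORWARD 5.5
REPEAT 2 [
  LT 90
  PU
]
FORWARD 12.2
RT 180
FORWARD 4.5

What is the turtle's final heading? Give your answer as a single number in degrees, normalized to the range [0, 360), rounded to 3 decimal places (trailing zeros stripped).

Executing turtle program step by step:
Start: pos=(7,4), heading=90, pen down
FD 13.6: (7,4) -> (7,17.6) [heading=90, draw]
PU: pen up
FD 5.5: (7,17.6) -> (7,23.1) [heading=90, move]
REPEAT 2 [
  -- iteration 1/2 --
  LT 90: heading 90 -> 180
  PU: pen up
  -- iteration 2/2 --
  LT 90: heading 180 -> 270
  PU: pen up
]
FD 12.2: (7,23.1) -> (7,10.9) [heading=270, move]
RT 180: heading 270 -> 90
FD 4.5: (7,10.9) -> (7,15.4) [heading=90, move]
Final: pos=(7,15.4), heading=90, 1 segment(s) drawn

Answer: 90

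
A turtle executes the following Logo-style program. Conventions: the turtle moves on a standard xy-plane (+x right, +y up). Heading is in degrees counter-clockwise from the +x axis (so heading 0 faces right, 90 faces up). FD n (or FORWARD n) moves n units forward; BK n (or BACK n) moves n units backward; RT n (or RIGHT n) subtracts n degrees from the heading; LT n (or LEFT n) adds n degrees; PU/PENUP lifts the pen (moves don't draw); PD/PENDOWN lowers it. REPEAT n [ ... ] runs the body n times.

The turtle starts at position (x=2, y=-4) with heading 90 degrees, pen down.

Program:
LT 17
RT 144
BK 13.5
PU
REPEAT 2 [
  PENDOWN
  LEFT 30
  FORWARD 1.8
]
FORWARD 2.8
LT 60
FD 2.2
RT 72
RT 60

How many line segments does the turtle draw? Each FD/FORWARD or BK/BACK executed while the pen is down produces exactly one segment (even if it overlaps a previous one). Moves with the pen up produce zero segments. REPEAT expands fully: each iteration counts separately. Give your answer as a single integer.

Answer: 5

Derivation:
Executing turtle program step by step:
Start: pos=(2,-4), heading=90, pen down
LT 17: heading 90 -> 107
RT 144: heading 107 -> 323
BK 13.5: (2,-4) -> (-8.782,4.125) [heading=323, draw]
PU: pen up
REPEAT 2 [
  -- iteration 1/2 --
  PD: pen down
  LT 30: heading 323 -> 353
  FD 1.8: (-8.782,4.125) -> (-6.995,3.905) [heading=353, draw]
  -- iteration 2/2 --
  PD: pen down
  LT 30: heading 353 -> 23
  FD 1.8: (-6.995,3.905) -> (-5.338,4.608) [heading=23, draw]
]
FD 2.8: (-5.338,4.608) -> (-2.761,5.703) [heading=23, draw]
LT 60: heading 23 -> 83
FD 2.2: (-2.761,5.703) -> (-2.493,7.886) [heading=83, draw]
RT 72: heading 83 -> 11
RT 60: heading 11 -> 311
Final: pos=(-2.493,7.886), heading=311, 5 segment(s) drawn
Segments drawn: 5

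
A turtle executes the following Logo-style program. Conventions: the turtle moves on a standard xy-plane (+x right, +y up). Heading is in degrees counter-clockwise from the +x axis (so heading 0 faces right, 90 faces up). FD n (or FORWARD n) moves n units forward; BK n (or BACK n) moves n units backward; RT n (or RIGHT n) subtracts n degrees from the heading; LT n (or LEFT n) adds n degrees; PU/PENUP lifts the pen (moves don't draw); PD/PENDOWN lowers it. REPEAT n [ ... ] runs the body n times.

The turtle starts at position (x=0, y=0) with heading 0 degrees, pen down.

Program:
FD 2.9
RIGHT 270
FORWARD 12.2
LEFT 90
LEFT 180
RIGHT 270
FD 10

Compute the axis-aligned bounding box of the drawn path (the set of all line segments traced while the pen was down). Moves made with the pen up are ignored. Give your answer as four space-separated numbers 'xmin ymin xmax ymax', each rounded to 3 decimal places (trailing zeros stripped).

Answer: 0 0 2.9 22.2

Derivation:
Executing turtle program step by step:
Start: pos=(0,0), heading=0, pen down
FD 2.9: (0,0) -> (2.9,0) [heading=0, draw]
RT 270: heading 0 -> 90
FD 12.2: (2.9,0) -> (2.9,12.2) [heading=90, draw]
LT 90: heading 90 -> 180
LT 180: heading 180 -> 0
RT 270: heading 0 -> 90
FD 10: (2.9,12.2) -> (2.9,22.2) [heading=90, draw]
Final: pos=(2.9,22.2), heading=90, 3 segment(s) drawn

Segment endpoints: x in {0, 2.9, 2.9, 2.9}, y in {0, 12.2, 22.2}
xmin=0, ymin=0, xmax=2.9, ymax=22.2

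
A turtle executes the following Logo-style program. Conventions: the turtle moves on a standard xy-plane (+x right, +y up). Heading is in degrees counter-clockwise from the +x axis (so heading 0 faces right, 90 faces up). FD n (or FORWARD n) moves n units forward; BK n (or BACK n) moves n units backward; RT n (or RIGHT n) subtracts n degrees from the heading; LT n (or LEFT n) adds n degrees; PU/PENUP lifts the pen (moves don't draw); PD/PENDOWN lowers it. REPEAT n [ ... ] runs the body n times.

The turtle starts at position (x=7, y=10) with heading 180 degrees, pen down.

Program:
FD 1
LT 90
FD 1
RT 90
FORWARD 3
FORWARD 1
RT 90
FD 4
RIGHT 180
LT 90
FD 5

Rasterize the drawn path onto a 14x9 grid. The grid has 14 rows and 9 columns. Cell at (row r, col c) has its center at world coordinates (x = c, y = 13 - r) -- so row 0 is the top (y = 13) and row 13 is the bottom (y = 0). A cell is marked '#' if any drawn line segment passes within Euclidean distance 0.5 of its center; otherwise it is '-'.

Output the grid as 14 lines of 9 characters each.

Answer: --######-
--#------
--#------
--#---##-
--#####--
---------
---------
---------
---------
---------
---------
---------
---------
---------

Derivation:
Segment 0: (7,10) -> (6,10)
Segment 1: (6,10) -> (6,9)
Segment 2: (6,9) -> (3,9)
Segment 3: (3,9) -> (2,9)
Segment 4: (2,9) -> (2,13)
Segment 5: (2,13) -> (7,13)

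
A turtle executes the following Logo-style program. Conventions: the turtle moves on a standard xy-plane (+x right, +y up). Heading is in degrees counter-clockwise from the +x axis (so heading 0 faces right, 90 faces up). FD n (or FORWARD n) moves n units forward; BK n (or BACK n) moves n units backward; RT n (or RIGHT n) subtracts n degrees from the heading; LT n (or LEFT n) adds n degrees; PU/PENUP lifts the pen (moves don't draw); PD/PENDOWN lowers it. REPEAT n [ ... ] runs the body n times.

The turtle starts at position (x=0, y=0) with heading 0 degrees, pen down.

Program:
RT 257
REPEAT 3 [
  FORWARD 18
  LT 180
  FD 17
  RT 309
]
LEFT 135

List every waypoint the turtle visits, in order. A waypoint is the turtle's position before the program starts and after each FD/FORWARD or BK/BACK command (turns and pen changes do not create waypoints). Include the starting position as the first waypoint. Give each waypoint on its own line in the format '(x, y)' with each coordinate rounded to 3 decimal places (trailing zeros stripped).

Answer: (0, 0)
(-4.049, 17.539)
(-0.225, 0.974)
(15.953, -6.916)
(0.674, 0.536)
(-15.64, -7.071)
(-0.232, 0.113)

Derivation:
Executing turtle program step by step:
Start: pos=(0,0), heading=0, pen down
RT 257: heading 0 -> 103
REPEAT 3 [
  -- iteration 1/3 --
  FD 18: (0,0) -> (-4.049,17.539) [heading=103, draw]
  LT 180: heading 103 -> 283
  FD 17: (-4.049,17.539) -> (-0.225,0.974) [heading=283, draw]
  RT 309: heading 283 -> 334
  -- iteration 2/3 --
  FD 18: (-0.225,0.974) -> (15.953,-6.916) [heading=334, draw]
  LT 180: heading 334 -> 154
  FD 17: (15.953,-6.916) -> (0.674,0.536) [heading=154, draw]
  RT 309: heading 154 -> 205
  -- iteration 3/3 --
  FD 18: (0.674,0.536) -> (-15.64,-7.071) [heading=205, draw]
  LT 180: heading 205 -> 25
  FD 17: (-15.64,-7.071) -> (-0.232,0.113) [heading=25, draw]
  RT 309: heading 25 -> 76
]
LT 135: heading 76 -> 211
Final: pos=(-0.232,0.113), heading=211, 6 segment(s) drawn
Waypoints (7 total):
(0, 0)
(-4.049, 17.539)
(-0.225, 0.974)
(15.953, -6.916)
(0.674, 0.536)
(-15.64, -7.071)
(-0.232, 0.113)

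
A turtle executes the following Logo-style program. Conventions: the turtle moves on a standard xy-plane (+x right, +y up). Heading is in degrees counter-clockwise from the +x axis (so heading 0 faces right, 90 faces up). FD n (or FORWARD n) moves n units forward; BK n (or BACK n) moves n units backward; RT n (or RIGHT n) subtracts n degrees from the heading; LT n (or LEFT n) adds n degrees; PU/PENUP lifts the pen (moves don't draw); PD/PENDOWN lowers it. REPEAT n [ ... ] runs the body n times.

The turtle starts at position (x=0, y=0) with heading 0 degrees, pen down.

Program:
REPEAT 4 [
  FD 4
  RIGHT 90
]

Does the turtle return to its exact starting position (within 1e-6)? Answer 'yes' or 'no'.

Answer: yes

Derivation:
Executing turtle program step by step:
Start: pos=(0,0), heading=0, pen down
REPEAT 4 [
  -- iteration 1/4 --
  FD 4: (0,0) -> (4,0) [heading=0, draw]
  RT 90: heading 0 -> 270
  -- iteration 2/4 --
  FD 4: (4,0) -> (4,-4) [heading=270, draw]
  RT 90: heading 270 -> 180
  -- iteration 3/4 --
  FD 4: (4,-4) -> (0,-4) [heading=180, draw]
  RT 90: heading 180 -> 90
  -- iteration 4/4 --
  FD 4: (0,-4) -> (0,0) [heading=90, draw]
  RT 90: heading 90 -> 0
]
Final: pos=(0,0), heading=0, 4 segment(s) drawn

Start position: (0, 0)
Final position: (0, 0)
Distance = 0; < 1e-6 -> CLOSED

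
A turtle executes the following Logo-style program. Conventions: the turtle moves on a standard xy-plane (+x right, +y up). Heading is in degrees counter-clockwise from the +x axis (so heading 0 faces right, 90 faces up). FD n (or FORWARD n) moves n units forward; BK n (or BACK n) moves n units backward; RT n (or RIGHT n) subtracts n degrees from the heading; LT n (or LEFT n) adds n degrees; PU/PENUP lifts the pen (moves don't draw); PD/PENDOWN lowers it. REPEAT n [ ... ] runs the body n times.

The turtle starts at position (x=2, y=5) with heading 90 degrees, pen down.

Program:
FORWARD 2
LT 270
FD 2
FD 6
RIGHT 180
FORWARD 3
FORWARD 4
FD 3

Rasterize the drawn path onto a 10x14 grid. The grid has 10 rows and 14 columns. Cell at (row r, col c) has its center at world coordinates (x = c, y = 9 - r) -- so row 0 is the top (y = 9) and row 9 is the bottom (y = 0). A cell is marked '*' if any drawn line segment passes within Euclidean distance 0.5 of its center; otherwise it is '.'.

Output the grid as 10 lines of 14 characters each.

Segment 0: (2,5) -> (2,7)
Segment 1: (2,7) -> (4,7)
Segment 2: (4,7) -> (10,7)
Segment 3: (10,7) -> (7,7)
Segment 4: (7,7) -> (3,7)
Segment 5: (3,7) -> (0,7)

Answer: ..............
..............
***********...
..*...........
..*...........
..............
..............
..............
..............
..............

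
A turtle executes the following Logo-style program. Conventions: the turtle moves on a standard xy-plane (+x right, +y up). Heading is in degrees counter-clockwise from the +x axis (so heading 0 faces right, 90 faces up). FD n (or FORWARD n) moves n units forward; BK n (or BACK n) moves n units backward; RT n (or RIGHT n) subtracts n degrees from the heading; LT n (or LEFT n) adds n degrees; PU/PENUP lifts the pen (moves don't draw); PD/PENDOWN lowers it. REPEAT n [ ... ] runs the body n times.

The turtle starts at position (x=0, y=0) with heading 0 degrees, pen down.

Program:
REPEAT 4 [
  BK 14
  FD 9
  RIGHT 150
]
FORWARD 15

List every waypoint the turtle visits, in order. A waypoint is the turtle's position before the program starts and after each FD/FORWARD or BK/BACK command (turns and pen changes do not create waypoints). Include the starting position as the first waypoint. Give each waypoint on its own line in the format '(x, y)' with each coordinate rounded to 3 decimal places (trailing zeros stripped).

Executing turtle program step by step:
Start: pos=(0,0), heading=0, pen down
REPEAT 4 [
  -- iteration 1/4 --
  BK 14: (0,0) -> (-14,0) [heading=0, draw]
  FD 9: (-14,0) -> (-5,0) [heading=0, draw]
  RT 150: heading 0 -> 210
  -- iteration 2/4 --
  BK 14: (-5,0) -> (7.124,7) [heading=210, draw]
  FD 9: (7.124,7) -> (-0.67,2.5) [heading=210, draw]
  RT 150: heading 210 -> 60
  -- iteration 3/4 --
  BK 14: (-0.67,2.5) -> (-7.67,-9.624) [heading=60, draw]
  FD 9: (-7.67,-9.624) -> (-3.17,-1.83) [heading=60, draw]
  RT 150: heading 60 -> 270
  -- iteration 4/4 --
  BK 14: (-3.17,-1.83) -> (-3.17,12.17) [heading=270, draw]
  FD 9: (-3.17,12.17) -> (-3.17,3.17) [heading=270, draw]
  RT 150: heading 270 -> 120
]
FD 15: (-3.17,3.17) -> (-10.67,16.16) [heading=120, draw]
Final: pos=(-10.67,16.16), heading=120, 9 segment(s) drawn
Waypoints (10 total):
(0, 0)
(-14, 0)
(-5, 0)
(7.124, 7)
(-0.67, 2.5)
(-7.67, -9.624)
(-3.17, -1.83)
(-3.17, 12.17)
(-3.17, 3.17)
(-10.67, 16.16)

Answer: (0, 0)
(-14, 0)
(-5, 0)
(7.124, 7)
(-0.67, 2.5)
(-7.67, -9.624)
(-3.17, -1.83)
(-3.17, 12.17)
(-3.17, 3.17)
(-10.67, 16.16)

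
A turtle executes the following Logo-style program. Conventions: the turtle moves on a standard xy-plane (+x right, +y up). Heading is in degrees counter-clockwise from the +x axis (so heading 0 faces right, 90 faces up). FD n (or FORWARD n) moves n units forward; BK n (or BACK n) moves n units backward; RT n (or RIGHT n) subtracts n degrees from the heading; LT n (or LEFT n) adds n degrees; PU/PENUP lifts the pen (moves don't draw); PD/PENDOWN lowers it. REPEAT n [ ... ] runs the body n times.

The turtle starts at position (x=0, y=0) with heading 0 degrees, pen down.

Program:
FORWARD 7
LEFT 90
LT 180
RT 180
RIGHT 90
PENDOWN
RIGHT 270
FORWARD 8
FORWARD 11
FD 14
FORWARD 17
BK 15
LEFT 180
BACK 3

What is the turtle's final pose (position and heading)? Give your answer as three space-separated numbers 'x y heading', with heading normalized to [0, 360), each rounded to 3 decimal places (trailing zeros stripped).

Executing turtle program step by step:
Start: pos=(0,0), heading=0, pen down
FD 7: (0,0) -> (7,0) [heading=0, draw]
LT 90: heading 0 -> 90
LT 180: heading 90 -> 270
RT 180: heading 270 -> 90
RT 90: heading 90 -> 0
PD: pen down
RT 270: heading 0 -> 90
FD 8: (7,0) -> (7,8) [heading=90, draw]
FD 11: (7,8) -> (7,19) [heading=90, draw]
FD 14: (7,19) -> (7,33) [heading=90, draw]
FD 17: (7,33) -> (7,50) [heading=90, draw]
BK 15: (7,50) -> (7,35) [heading=90, draw]
LT 180: heading 90 -> 270
BK 3: (7,35) -> (7,38) [heading=270, draw]
Final: pos=(7,38), heading=270, 7 segment(s) drawn

Answer: 7 38 270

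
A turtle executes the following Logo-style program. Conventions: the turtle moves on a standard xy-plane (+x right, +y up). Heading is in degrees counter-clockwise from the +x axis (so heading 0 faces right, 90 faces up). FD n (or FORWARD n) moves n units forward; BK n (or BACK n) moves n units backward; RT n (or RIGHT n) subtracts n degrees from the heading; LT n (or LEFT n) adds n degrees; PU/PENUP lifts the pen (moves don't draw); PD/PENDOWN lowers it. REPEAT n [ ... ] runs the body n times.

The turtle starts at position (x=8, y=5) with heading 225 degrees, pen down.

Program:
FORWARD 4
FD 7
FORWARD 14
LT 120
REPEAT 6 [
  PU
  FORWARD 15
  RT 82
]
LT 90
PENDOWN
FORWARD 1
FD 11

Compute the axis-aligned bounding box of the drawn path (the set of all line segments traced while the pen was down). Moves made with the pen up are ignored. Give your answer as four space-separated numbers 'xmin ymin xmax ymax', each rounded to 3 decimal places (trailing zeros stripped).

Executing turtle program step by step:
Start: pos=(8,5), heading=225, pen down
FD 4: (8,5) -> (5.172,2.172) [heading=225, draw]
FD 7: (5.172,2.172) -> (0.222,-2.778) [heading=225, draw]
FD 14: (0.222,-2.778) -> (-9.678,-12.678) [heading=225, draw]
LT 120: heading 225 -> 345
REPEAT 6 [
  -- iteration 1/6 --
  PU: pen up
  FD 15: (-9.678,-12.678) -> (4.811,-16.56) [heading=345, move]
  RT 82: heading 345 -> 263
  -- iteration 2/6 --
  PU: pen up
  FD 15: (4.811,-16.56) -> (2.983,-31.448) [heading=263, move]
  RT 82: heading 263 -> 181
  -- iteration 3/6 --
  PU: pen up
  FD 15: (2.983,-31.448) -> (-12.015,-31.71) [heading=181, move]
  RT 82: heading 181 -> 99
  -- iteration 4/6 --
  PU: pen up
  FD 15: (-12.015,-31.71) -> (-14.361,-16.895) [heading=99, move]
  RT 82: heading 99 -> 17
  -- iteration 5/6 --
  PU: pen up
  FD 15: (-14.361,-16.895) -> (-0.016,-12.509) [heading=17, move]
  RT 82: heading 17 -> 295
  -- iteration 6/6 --
  PU: pen up
  FD 15: (-0.016,-12.509) -> (6.323,-26.104) [heading=295, move]
  RT 82: heading 295 -> 213
]
LT 90: heading 213 -> 303
PD: pen down
FD 1: (6.323,-26.104) -> (6.867,-26.942) [heading=303, draw]
FD 11: (6.867,-26.942) -> (12.858,-36.168) [heading=303, draw]
Final: pos=(12.858,-36.168), heading=303, 5 segment(s) drawn

Segment endpoints: x in {-9.678, 0.222, 5.172, 6.323, 6.867, 8, 12.858}, y in {-36.168, -26.942, -26.104, -12.678, -2.778, 2.172, 5}
xmin=-9.678, ymin=-36.168, xmax=12.858, ymax=5

Answer: -9.678 -36.168 12.858 5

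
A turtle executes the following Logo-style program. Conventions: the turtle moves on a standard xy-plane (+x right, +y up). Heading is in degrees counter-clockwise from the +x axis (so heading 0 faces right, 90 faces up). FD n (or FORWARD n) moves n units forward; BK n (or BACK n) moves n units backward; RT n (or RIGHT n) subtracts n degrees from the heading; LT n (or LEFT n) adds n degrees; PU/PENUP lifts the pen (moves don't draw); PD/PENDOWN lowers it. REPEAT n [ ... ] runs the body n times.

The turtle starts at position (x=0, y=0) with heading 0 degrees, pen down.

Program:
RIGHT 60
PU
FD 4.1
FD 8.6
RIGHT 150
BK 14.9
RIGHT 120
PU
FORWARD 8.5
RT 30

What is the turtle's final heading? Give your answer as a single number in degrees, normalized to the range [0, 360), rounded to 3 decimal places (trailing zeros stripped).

Answer: 0

Derivation:
Executing turtle program step by step:
Start: pos=(0,0), heading=0, pen down
RT 60: heading 0 -> 300
PU: pen up
FD 4.1: (0,0) -> (2.05,-3.551) [heading=300, move]
FD 8.6: (2.05,-3.551) -> (6.35,-10.999) [heading=300, move]
RT 150: heading 300 -> 150
BK 14.9: (6.35,-10.999) -> (19.254,-18.449) [heading=150, move]
RT 120: heading 150 -> 30
PU: pen up
FD 8.5: (19.254,-18.449) -> (26.615,-14.199) [heading=30, move]
RT 30: heading 30 -> 0
Final: pos=(26.615,-14.199), heading=0, 0 segment(s) drawn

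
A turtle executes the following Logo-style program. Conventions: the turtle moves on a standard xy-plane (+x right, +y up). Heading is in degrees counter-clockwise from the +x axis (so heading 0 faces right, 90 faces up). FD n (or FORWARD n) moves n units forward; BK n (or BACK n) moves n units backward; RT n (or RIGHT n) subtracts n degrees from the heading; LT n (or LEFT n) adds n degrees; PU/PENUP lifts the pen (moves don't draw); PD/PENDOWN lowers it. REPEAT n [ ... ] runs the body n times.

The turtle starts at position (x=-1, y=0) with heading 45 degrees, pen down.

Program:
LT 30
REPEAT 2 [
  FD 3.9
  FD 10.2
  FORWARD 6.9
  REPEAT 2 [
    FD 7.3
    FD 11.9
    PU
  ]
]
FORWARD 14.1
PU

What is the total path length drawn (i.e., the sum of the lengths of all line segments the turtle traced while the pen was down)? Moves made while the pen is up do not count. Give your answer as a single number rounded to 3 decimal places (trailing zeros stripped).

Answer: 40.2

Derivation:
Executing turtle program step by step:
Start: pos=(-1,0), heading=45, pen down
LT 30: heading 45 -> 75
REPEAT 2 [
  -- iteration 1/2 --
  FD 3.9: (-1,0) -> (0.009,3.767) [heading=75, draw]
  FD 10.2: (0.009,3.767) -> (2.649,13.62) [heading=75, draw]
  FD 6.9: (2.649,13.62) -> (4.435,20.284) [heading=75, draw]
  REPEAT 2 [
    -- iteration 1/2 --
    FD 7.3: (4.435,20.284) -> (6.325,27.336) [heading=75, draw]
    FD 11.9: (6.325,27.336) -> (9.405,38.83) [heading=75, draw]
    PU: pen up
    -- iteration 2/2 --
    FD 7.3: (9.405,38.83) -> (11.294,45.881) [heading=75, move]
    FD 11.9: (11.294,45.881) -> (14.374,57.376) [heading=75, move]
    PU: pen up
  ]
  -- iteration 2/2 --
  FD 3.9: (14.374,57.376) -> (15.383,61.143) [heading=75, move]
  FD 10.2: (15.383,61.143) -> (18.023,70.996) [heading=75, move]
  FD 6.9: (18.023,70.996) -> (19.809,77.66) [heading=75, move]
  REPEAT 2 [
    -- iteration 1/2 --
    FD 7.3: (19.809,77.66) -> (21.698,84.712) [heading=75, move]
    FD 11.9: (21.698,84.712) -> (24.778,96.206) [heading=75, move]
    PU: pen up
    -- iteration 2/2 --
    FD 7.3: (24.778,96.206) -> (26.668,103.257) [heading=75, move]
    FD 11.9: (26.668,103.257) -> (29.748,114.752) [heading=75, move]
    PU: pen up
  ]
]
FD 14.1: (29.748,114.752) -> (33.397,128.372) [heading=75, move]
PU: pen up
Final: pos=(33.397,128.372), heading=75, 5 segment(s) drawn

Segment lengths:
  seg 1: (-1,0) -> (0.009,3.767), length = 3.9
  seg 2: (0.009,3.767) -> (2.649,13.62), length = 10.2
  seg 3: (2.649,13.62) -> (4.435,20.284), length = 6.9
  seg 4: (4.435,20.284) -> (6.325,27.336), length = 7.3
  seg 5: (6.325,27.336) -> (9.405,38.83), length = 11.9
Total = 40.2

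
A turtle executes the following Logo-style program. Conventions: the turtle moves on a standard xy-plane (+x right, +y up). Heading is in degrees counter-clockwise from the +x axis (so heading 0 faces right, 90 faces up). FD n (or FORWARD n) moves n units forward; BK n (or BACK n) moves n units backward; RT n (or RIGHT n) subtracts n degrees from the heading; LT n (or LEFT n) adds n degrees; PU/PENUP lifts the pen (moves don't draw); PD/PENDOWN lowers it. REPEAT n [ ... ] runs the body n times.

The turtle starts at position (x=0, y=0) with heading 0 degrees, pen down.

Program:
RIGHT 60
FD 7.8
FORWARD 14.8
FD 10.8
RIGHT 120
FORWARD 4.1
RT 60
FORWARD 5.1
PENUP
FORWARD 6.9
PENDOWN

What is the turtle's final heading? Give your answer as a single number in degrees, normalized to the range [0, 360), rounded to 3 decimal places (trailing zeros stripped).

Executing turtle program step by step:
Start: pos=(0,0), heading=0, pen down
RT 60: heading 0 -> 300
FD 7.8: (0,0) -> (3.9,-6.755) [heading=300, draw]
FD 14.8: (3.9,-6.755) -> (11.3,-19.572) [heading=300, draw]
FD 10.8: (11.3,-19.572) -> (16.7,-28.925) [heading=300, draw]
RT 120: heading 300 -> 180
FD 4.1: (16.7,-28.925) -> (12.6,-28.925) [heading=180, draw]
RT 60: heading 180 -> 120
FD 5.1: (12.6,-28.925) -> (10.05,-24.509) [heading=120, draw]
PU: pen up
FD 6.9: (10.05,-24.509) -> (6.6,-18.533) [heading=120, move]
PD: pen down
Final: pos=(6.6,-18.533), heading=120, 5 segment(s) drawn

Answer: 120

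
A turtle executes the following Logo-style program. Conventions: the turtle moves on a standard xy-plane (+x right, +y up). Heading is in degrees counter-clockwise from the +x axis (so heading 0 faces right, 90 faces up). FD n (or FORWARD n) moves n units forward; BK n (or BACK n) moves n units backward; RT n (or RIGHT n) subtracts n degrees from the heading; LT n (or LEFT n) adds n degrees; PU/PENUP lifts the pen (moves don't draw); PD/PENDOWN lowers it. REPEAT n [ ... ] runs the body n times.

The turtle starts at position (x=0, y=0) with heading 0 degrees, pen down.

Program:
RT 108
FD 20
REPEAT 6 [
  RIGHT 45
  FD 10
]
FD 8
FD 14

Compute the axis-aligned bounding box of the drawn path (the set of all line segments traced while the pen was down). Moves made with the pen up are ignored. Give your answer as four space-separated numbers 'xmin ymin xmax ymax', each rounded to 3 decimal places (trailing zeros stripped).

Executing turtle program step by step:
Start: pos=(0,0), heading=0, pen down
RT 108: heading 0 -> 252
FD 20: (0,0) -> (-6.18,-19.021) [heading=252, draw]
REPEAT 6 [
  -- iteration 1/6 --
  RT 45: heading 252 -> 207
  FD 10: (-6.18,-19.021) -> (-15.09,-23.561) [heading=207, draw]
  -- iteration 2/6 --
  RT 45: heading 207 -> 162
  FD 10: (-15.09,-23.561) -> (-24.601,-20.471) [heading=162, draw]
  -- iteration 3/6 --
  RT 45: heading 162 -> 117
  FD 10: (-24.601,-20.471) -> (-29.141,-11.561) [heading=117, draw]
  -- iteration 4/6 --
  RT 45: heading 117 -> 72
  FD 10: (-29.141,-11.561) -> (-26.051,-2.05) [heading=72, draw]
  -- iteration 5/6 --
  RT 45: heading 72 -> 27
  FD 10: (-26.051,-2.05) -> (-17.141,2.49) [heading=27, draw]
  -- iteration 6/6 --
  RT 45: heading 27 -> 342
  FD 10: (-17.141,2.49) -> (-7.63,-0.6) [heading=342, draw]
]
FD 8: (-7.63,-0.6) -> (-0.022,-3.073) [heading=342, draw]
FD 14: (-0.022,-3.073) -> (13.293,-7.399) [heading=342, draw]
Final: pos=(13.293,-7.399), heading=342, 9 segment(s) drawn

Segment endpoints: x in {-29.141, -26.051, -24.601, -17.141, -15.09, -7.63, -6.18, -0.022, 0, 13.293}, y in {-23.561, -20.471, -19.021, -11.561, -7.399, -3.073, -2.05, -0.6, 0, 2.49}
xmin=-29.141, ymin=-23.561, xmax=13.293, ymax=2.49

Answer: -29.141 -23.561 13.293 2.49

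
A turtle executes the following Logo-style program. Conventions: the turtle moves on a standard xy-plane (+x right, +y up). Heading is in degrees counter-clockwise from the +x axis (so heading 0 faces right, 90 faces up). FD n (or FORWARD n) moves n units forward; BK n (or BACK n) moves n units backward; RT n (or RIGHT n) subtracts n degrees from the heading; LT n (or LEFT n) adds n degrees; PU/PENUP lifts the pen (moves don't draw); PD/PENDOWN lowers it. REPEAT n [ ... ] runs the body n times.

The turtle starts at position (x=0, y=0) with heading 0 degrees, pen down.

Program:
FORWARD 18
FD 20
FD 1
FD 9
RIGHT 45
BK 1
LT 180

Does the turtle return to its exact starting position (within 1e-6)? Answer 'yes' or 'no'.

Answer: no

Derivation:
Executing turtle program step by step:
Start: pos=(0,0), heading=0, pen down
FD 18: (0,0) -> (18,0) [heading=0, draw]
FD 20: (18,0) -> (38,0) [heading=0, draw]
FD 1: (38,0) -> (39,0) [heading=0, draw]
FD 9: (39,0) -> (48,0) [heading=0, draw]
RT 45: heading 0 -> 315
BK 1: (48,0) -> (47.293,0.707) [heading=315, draw]
LT 180: heading 315 -> 135
Final: pos=(47.293,0.707), heading=135, 5 segment(s) drawn

Start position: (0, 0)
Final position: (47.293, 0.707)
Distance = 47.298; >= 1e-6 -> NOT closed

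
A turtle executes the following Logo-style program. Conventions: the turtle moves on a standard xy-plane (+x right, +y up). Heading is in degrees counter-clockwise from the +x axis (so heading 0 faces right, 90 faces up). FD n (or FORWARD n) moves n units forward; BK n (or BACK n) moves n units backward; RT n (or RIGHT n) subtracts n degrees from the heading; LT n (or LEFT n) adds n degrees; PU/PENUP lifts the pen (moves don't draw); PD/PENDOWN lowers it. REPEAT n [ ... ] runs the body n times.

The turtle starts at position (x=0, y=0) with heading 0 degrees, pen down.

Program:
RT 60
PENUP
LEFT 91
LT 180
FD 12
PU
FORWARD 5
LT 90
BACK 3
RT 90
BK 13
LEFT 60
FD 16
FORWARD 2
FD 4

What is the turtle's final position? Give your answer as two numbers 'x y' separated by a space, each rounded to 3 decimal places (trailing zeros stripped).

Answer: -4.59 -21.485

Derivation:
Executing turtle program step by step:
Start: pos=(0,0), heading=0, pen down
RT 60: heading 0 -> 300
PU: pen up
LT 91: heading 300 -> 31
LT 180: heading 31 -> 211
FD 12: (0,0) -> (-10.286,-6.18) [heading=211, move]
PU: pen up
FD 5: (-10.286,-6.18) -> (-14.572,-8.756) [heading=211, move]
LT 90: heading 211 -> 301
BK 3: (-14.572,-8.756) -> (-16.117,-6.184) [heading=301, move]
RT 90: heading 301 -> 211
BK 13: (-16.117,-6.184) -> (-4.974,0.511) [heading=211, move]
LT 60: heading 211 -> 271
FD 16: (-4.974,0.511) -> (-4.695,-15.486) [heading=271, move]
FD 2: (-4.695,-15.486) -> (-4.66,-17.486) [heading=271, move]
FD 4: (-4.66,-17.486) -> (-4.59,-21.485) [heading=271, move]
Final: pos=(-4.59,-21.485), heading=271, 0 segment(s) drawn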